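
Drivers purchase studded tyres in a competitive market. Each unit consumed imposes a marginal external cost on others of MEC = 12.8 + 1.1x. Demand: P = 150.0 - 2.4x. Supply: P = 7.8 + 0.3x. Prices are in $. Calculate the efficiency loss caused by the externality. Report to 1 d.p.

DWL = $658.3

Market equilibrium (private): 7.8 + 0.3x = 150.0 - 2.4x → x_m = 52.6667.
Social marginal benefit = demand − MEC = 137.2 - 3.5x.
Set SMB = MC: 137.2 - 3.5x = 7.8 + 0.3x → x* = 34.0526.
The welfare-loss triangle has base |x_m − x*| and height MEC(x_m) (the vertical gap between SMB and MC is zero at x* and MEC at x_m).
DWL = ½ × 18.6141 × 70.7333 = 658.3184.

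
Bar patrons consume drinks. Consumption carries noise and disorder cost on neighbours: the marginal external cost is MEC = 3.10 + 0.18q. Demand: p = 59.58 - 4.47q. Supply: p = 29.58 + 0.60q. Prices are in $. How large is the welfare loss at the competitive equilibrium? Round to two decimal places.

Market equilibrium (private): 29.58 + 0.60q = 59.58 - 4.47q → q_m = 5.9172.
Social marginal benefit = demand − MEC = 56.48 - 4.65q.
Set SMB = MC: 56.48 - 4.65q = 29.58 + 0.60q → q* = 5.1238.
Between q* and q_m the wedge MC − SMB runs linearly from 0 to MEC(q_m), so the loss is a triangle.
DWL = ½ × 0.7934 × 4.1651 = 1.6523.

DWL = $1.65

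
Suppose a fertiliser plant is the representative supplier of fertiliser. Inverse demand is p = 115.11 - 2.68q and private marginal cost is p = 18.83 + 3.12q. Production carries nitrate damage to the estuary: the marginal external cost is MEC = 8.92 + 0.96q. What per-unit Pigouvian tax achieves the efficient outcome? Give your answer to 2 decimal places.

Social marginal cost = private MC + MEC = 27.75 + 4.08q.
Set SMC = demand: 27.75 + 4.08q = 115.11 - 2.68q → q* = 12.9231.
The Pigouvian tax equals MEC at q*: 8.92 + 0.96×12.9231 = 21.3262.

tax = 21.33 per unit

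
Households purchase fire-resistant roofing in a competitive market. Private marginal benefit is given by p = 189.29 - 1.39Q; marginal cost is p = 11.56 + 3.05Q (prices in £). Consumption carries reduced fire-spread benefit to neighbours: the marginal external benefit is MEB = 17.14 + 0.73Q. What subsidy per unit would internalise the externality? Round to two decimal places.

subsidy = £55.48 per unit

Social marginal benefit = demand + MEB = 206.43 - 0.66Q.
Set SMB = MC: 206.43 - 0.66Q = 11.56 + 3.05Q → Q* = 52.5256.
The Pigouvian subsidy equals MEB at Q*: 17.14 + 0.73×52.5256 = 55.4837.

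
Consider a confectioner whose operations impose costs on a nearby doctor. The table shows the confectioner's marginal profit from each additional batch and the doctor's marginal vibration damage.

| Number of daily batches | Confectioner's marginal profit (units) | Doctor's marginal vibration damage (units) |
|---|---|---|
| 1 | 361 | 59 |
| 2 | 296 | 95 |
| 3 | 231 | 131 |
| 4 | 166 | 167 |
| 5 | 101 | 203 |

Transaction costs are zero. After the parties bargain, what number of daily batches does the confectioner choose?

Bargaining reaches the level where marginal profit last exceeds marginal vibration damage.
That holds through level 3 (231 ≥ 131) but not at 4 (166 < 167).

3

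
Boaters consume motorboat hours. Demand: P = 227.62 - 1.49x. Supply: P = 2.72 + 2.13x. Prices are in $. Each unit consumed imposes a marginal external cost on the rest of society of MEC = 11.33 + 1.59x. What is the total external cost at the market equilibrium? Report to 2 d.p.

Market equilibrium (private): 2.72 + 2.13x = 227.62 - 1.49x → x_m = 62.1271.
Total external cost = ∫₀^{x_m} (11.33 + 1.59x) dx = 11.33×62.1271 + ½×1.59×62.1271² = 3772.4224.

$3772.42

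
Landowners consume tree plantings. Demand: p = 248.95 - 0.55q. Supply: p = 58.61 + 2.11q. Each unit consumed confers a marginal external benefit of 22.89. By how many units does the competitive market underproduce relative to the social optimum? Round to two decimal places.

8.61 units

Market equilibrium (private): 58.61 + 2.11q = 248.95 - 0.55q → q_m = 71.5564.
Social marginal benefit = demand + MEB = 271.84 - 0.55q.
Set SMB = MC: 271.84 - 0.55q = 58.61 + 2.11q → q* = 80.1617.
Gap = |71.5564 − 80.1617| = 8.6053.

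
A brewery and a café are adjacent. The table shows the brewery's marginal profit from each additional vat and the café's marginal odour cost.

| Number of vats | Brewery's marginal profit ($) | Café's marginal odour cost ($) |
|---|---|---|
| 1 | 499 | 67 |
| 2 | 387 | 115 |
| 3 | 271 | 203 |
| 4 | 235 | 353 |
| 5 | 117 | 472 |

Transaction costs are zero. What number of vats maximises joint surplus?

3

Bargaining reaches the level where marginal profit last exceeds marginal odour cost.
That holds through level 3 (271 ≥ 203) but not at 4 (235 < 353).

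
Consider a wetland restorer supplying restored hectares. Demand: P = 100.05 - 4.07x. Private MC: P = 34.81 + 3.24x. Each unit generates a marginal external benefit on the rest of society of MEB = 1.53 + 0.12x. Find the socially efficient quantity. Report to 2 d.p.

x* = 9.29

Social marginal cost = private MC − MEB = 33.28 + 3.12x.
Set SMC = demand: 33.28 + 3.12x = 100.05 - 4.07x → x* = 9.2865.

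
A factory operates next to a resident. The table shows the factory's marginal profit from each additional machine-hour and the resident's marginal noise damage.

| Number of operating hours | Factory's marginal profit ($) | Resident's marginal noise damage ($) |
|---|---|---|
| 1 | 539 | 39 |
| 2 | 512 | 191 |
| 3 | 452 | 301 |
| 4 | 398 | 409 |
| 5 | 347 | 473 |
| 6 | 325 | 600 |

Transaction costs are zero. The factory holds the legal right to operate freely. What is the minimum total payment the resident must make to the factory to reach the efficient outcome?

$1070

Left alone the factory would choose level 6 (marginal profit stays positive).
Efficient level: k* = 3 (marginal profit ≥ marginal noise damage through 3).
The resident must at least cover the factory's forgone profit from cutting 6→3: 398 + 347 + 325 = 1070.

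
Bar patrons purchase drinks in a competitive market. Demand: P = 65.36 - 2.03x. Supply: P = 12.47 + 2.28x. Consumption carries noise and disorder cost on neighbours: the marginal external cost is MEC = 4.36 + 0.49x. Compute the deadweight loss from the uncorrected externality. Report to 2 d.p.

Market equilibrium (private): 12.47 + 2.28x = 65.36 - 2.03x → x_m = 12.2715.
Social marginal benefit = demand − MEC = 61.00 - 2.52x.
Set SMB = MC: 61.00 - 2.52x = 12.47 + 2.28x → x* = 10.1104.
The loss is the area between SMB and MC from x* to x_m; with linear curves that's a triangle of height MEC(x_m).
DWL = ½ × 2.1611 × 10.3730 = 11.2085.

DWL = 11.21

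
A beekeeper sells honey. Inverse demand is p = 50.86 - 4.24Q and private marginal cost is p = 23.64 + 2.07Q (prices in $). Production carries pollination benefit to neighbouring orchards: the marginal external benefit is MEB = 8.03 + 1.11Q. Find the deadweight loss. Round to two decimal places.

DWL = $15.80

Market equilibrium (private): 23.64 + 2.07Q = 50.86 - 4.24Q → Q_m = 4.3138.
Social marginal cost = private MC − MEB = 15.61 + 0.96Q.
Set SMC = demand: 15.61 + 0.96Q = 50.86 - 4.24Q → Q* = 6.7788.
Between Q* and Q_m the wedge demand − SMC runs linearly from 0 to MEB(Q_m), so the loss is a triangle.
DWL = ½ × 2.4650 × 12.8183 = 15.7986.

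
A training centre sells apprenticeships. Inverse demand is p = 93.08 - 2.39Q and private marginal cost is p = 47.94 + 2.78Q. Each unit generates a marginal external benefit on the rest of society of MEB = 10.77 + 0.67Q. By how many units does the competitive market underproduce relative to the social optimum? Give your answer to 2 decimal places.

Market equilibrium (private): 47.94 + 2.78Q = 93.08 - 2.39Q → Q_m = 8.7311.
Social marginal cost = private MC − MEB = 37.17 + 2.11Q.
Set SMC = demand: 37.17 + 2.11Q = 93.08 - 2.39Q → Q* = 12.4244.
Gap = |8.7311 − 12.4244| = 3.6933.

3.69 units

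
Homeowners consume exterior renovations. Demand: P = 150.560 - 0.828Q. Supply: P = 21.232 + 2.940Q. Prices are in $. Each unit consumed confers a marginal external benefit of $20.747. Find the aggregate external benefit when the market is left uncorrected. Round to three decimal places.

Market equilibrium (private): 21.232 + 2.940Q = 150.560 - 0.828Q → Q_m = 34.3227.
Total external benefit = MEB × Q_m = 20.747 × 34.3227 = 712.0931.

$712.093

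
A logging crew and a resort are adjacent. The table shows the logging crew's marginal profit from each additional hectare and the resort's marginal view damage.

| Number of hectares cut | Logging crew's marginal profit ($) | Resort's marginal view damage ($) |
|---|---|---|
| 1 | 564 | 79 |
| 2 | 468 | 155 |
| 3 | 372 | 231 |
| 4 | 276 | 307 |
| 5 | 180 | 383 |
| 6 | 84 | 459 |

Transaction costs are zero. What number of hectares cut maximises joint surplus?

3

Bargaining reaches the level where marginal profit last exceeds marginal view damage.
That holds through level 3 (372 ≥ 231) but not at 4 (276 < 307).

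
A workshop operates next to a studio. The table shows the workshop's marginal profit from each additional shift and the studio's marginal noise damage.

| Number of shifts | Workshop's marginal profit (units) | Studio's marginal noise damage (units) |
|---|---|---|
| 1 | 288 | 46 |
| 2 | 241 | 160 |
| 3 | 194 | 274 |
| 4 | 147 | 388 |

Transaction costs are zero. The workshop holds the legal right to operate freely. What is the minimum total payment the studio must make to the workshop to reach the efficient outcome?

Left alone the workshop would choose level 4 (marginal profit stays positive).
Efficient level: k* = 2 (marginal profit ≥ marginal noise damage through 2).
The studio must at least cover the workshop's forgone profit from cutting 4→2: 194 + 147 = 341.

341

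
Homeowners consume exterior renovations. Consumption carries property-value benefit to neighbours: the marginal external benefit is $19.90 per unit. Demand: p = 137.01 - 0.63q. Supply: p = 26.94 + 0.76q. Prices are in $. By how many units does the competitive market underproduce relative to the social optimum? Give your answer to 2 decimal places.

Market equilibrium (private): 26.94 + 0.76q = 137.01 - 0.63q → q_m = 79.1871.
Social marginal benefit = demand + MEB = 156.91 - 0.63q.
Set SMB = MC: 156.91 - 0.63q = 26.94 + 0.76q → q* = 93.5036.
Gap = |79.1871 − 93.5036| = 14.3165.

14.32 units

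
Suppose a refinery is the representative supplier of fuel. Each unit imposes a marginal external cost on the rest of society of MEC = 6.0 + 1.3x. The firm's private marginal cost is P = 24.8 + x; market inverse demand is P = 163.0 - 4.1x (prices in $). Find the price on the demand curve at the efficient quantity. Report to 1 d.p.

Social marginal cost = private MC + MEC = 30.8 + 2.3x.
Set SMC = demand: 30.8 + 2.3x = 163.0 - 4.1x → x* = 20.6563.
Consumer price on the demand curve at x*: 163.0 − 4.1×20.6563 = 78.3092.

P = $78.3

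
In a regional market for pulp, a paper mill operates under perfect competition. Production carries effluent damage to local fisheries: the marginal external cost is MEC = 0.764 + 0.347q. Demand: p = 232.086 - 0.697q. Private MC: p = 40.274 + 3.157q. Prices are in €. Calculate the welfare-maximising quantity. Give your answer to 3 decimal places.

Social marginal cost = private MC + MEC = 41.038 + 3.504q.
Set SMC = demand: 41.038 + 3.504q = 232.086 - 0.697q → q* = 45.4768.

q* = 45.477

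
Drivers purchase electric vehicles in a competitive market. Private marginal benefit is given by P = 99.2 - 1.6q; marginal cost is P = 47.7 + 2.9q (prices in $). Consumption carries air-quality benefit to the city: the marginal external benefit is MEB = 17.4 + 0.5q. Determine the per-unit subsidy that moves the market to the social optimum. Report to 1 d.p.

Social marginal benefit = demand + MEB = 116.6 - 1.1q.
Set SMB = MC: 116.6 - 1.1q = 47.7 + 2.9q → q* = 17.2250.
The Pigouvian subsidy equals MEB at q*: 17.4 + 0.5×17.2250 = 26.0125.

subsidy = $26.0 per unit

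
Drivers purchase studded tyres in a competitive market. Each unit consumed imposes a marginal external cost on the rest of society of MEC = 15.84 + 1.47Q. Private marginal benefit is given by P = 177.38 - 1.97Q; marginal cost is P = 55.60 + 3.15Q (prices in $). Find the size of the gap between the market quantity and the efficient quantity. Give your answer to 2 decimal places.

Market equilibrium (private): 55.60 + 3.15Q = 177.38 - 1.97Q → Q_m = 23.7852.
Social marginal benefit = demand − MEC = 161.54 - 3.44Q.
Set SMB = MC: 161.54 - 3.44Q = 55.60 + 3.15Q → Q* = 16.0759.
Gap = |23.7852 − 16.0759| = 7.7093.

7.71 units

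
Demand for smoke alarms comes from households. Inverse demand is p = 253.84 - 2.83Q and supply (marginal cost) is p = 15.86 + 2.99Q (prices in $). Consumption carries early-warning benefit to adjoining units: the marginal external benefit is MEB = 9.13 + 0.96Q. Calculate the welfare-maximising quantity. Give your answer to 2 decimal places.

Social marginal benefit = demand + MEB = 262.97 - 1.87Q.
Set SMB = MC: 262.97 - 1.87Q = 15.86 + 2.99Q → Q* = 50.8457.

Q* = 50.85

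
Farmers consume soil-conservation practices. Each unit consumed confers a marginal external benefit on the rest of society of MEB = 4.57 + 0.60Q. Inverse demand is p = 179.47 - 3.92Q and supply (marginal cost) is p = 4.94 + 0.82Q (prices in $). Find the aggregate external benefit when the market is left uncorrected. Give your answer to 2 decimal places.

$575.00

Market equilibrium (private): 4.94 + 0.82Q = 179.47 - 3.92Q → Q_m = 36.8207.
Total external benefit = ∫₀^{Q_m} (4.57 + 0.60Q) dQ = 4.57×36.8207 + ½×0.60×36.8207² = 574.9998.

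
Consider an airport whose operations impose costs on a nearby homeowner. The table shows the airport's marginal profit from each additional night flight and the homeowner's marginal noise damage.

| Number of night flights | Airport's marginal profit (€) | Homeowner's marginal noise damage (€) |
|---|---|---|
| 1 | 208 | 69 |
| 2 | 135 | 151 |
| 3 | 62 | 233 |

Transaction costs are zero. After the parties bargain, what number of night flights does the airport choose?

1

Bargaining reaches the level where marginal profit last exceeds marginal noise damage.
That holds through level 1 (208 ≥ 69) but not at 2 (135 < 151).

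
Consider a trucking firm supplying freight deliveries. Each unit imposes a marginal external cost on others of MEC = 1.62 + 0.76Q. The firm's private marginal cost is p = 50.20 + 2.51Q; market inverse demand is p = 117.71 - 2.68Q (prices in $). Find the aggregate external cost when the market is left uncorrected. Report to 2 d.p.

Market equilibrium (private): 50.20 + 2.51Q = 117.71 - 2.68Q → Q_m = 13.0077.
Total external cost = ∫₀^{Q_m} (1.62 + 0.76Q) dQ = 1.62×13.0077 + ½×0.76×13.0077² = 85.3686.

$85.37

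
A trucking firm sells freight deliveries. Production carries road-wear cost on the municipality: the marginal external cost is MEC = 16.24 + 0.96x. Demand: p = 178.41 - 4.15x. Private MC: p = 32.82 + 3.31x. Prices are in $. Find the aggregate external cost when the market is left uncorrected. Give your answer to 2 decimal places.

$499.76

Market equilibrium (private): 32.82 + 3.31x = 178.41 - 4.15x → x_m = 19.5161.
Total external cost = ∫₀^{x_m} (16.24 + 0.96x) dx = 16.24×19.5161 + ½×0.96×19.5161² = 499.7630.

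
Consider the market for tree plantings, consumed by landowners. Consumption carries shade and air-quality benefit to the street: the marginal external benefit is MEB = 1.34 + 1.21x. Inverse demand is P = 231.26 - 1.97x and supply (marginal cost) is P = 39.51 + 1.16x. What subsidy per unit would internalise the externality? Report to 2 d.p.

subsidy = 123.03 per unit

Social marginal benefit = demand + MEB = 232.60 - 0.76x.
Set SMB = MC: 232.60 - 0.76x = 39.51 + 1.16x → x* = 100.5677.
The Pigouvian subsidy equals MEB at x*: 1.34 + 1.21×100.5677 = 123.0269.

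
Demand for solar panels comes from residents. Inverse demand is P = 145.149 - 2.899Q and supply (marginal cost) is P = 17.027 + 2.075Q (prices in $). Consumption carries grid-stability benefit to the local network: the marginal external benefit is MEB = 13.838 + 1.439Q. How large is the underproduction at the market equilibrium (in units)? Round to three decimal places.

14.400 units

Market equilibrium (private): 17.027 + 2.075Q = 145.149 - 2.899Q → Q_m = 25.7583.
Social marginal benefit = demand + MEB = 158.987 - 1.460Q.
Set SMB = MC: 158.987 - 1.460Q = 17.027 + 2.075Q → Q* = 40.1584.
Gap = |25.7583 − 40.1584| = 14.4001.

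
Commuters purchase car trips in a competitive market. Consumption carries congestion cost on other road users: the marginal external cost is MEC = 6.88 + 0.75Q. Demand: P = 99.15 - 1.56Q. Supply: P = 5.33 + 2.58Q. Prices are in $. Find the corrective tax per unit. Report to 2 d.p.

Social marginal benefit = demand − MEC = 92.27 - 2.31Q.
Set SMB = MC: 92.27 - 2.31Q = 5.33 + 2.58Q → Q* = 17.7791.
The Pigouvian tax equals MEC at Q*: 6.88 + 0.75×17.7791 = 20.2143.

tax = $20.21 per unit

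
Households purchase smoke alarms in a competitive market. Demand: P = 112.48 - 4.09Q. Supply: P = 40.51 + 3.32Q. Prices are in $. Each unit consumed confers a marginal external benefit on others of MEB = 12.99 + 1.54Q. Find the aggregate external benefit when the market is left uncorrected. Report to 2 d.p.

$198.80

Market equilibrium (private): 40.51 + 3.32Q = 112.48 - 4.09Q → Q_m = 9.7126.
Total external benefit = ∫₀^{Q_m} (12.99 + 1.54Q) dQ = 12.99×9.7126 + ½×1.54×9.7126² = 198.8043.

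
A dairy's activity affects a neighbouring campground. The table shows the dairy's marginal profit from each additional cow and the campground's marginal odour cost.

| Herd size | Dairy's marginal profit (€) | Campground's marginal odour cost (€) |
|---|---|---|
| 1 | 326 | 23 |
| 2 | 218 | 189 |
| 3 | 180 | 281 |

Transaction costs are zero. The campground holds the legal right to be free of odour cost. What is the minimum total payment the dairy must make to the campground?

€212

Efficient level: marginal profit ≥ marginal odour cost through level 2, so k* = 2.
With the campground holding the right, the dairy must at least compensate total damage at k*: 23 + 189 = 212.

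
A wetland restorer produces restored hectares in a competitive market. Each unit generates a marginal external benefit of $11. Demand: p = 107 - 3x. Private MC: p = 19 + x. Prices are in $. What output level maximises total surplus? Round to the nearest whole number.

Social marginal cost = private MC − MEB = 8 + x.
Set SMC = demand: 8 + x = 107 - 3x → x* = 24.7500.

x* = 25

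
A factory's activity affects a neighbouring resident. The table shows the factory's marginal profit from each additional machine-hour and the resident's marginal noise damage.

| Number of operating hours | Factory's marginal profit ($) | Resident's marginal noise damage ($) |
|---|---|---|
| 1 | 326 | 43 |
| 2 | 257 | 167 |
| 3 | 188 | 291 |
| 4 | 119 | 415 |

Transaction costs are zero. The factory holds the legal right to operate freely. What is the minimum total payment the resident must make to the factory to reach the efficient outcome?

$307

Left alone the factory would choose level 4 (marginal profit stays positive).
Efficient level: k* = 2 (marginal profit ≥ marginal noise damage through 2).
The resident must at least cover the factory's forgone profit from cutting 4→2: 188 + 119 = 307.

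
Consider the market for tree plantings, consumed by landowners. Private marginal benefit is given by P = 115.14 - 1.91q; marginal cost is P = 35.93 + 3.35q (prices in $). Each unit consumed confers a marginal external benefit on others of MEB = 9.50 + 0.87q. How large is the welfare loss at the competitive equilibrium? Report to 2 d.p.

Market equilibrium (private): 35.93 + 3.35q = 115.14 - 1.91q → q_m = 15.0589.
Social marginal benefit = demand + MEB = 124.64 - 1.04q.
Set SMB = MC: 124.64 - 1.04q = 35.93 + 3.35q → q* = 20.2073.
The welfare-loss triangle has base |q_m − q*| and height MEB(q_m) (the vertical gap between SMB and MC is zero at q* and MEB at q_m).
DWL = ½ × 5.1484 × 22.6013 = 58.1803.

DWL = $58.18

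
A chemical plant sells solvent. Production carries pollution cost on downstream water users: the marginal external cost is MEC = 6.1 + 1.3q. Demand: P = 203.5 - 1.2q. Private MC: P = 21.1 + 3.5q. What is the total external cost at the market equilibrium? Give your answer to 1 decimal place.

Market equilibrium (private): 21.1 + 3.5q = 203.5 - 1.2q → q_m = 38.8085.
Total external cost = ∫₀^{q_m} (6.1 + 1.3q) dq = 6.1×38.8085 + ½×1.3×38.8085² = 1215.6966.

1215.7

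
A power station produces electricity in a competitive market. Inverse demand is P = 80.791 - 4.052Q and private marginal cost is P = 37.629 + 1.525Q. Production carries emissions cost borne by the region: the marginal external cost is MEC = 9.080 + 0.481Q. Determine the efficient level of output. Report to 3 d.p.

Social marginal cost = private MC + MEC = 46.709 + 2.006Q.
Set SMC = demand: 46.709 + 2.006Q = 80.791 - 4.052Q → Q* = 5.6259.

Q* = 5.626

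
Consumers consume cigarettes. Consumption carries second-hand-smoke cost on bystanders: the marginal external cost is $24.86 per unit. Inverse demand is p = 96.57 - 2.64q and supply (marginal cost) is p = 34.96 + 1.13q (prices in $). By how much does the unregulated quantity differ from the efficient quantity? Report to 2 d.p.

Market equilibrium (private): 34.96 + 1.13q = 96.57 - 2.64q → q_m = 16.3422.
Social marginal benefit = demand − MEC = 71.71 - 2.64q.
Set SMB = MC: 71.71 - 2.64q = 34.96 + 1.13q → q* = 9.7480.
Gap = |16.3422 − 9.7480| = 6.5942.

6.59 units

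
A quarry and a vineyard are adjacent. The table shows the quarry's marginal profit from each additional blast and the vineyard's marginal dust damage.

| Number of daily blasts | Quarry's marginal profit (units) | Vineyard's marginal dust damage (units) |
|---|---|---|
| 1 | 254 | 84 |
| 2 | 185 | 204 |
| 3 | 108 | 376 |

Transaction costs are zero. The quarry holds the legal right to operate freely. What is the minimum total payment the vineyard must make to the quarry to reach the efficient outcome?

Left alone the quarry would choose level 3 (marginal profit stays positive).
Efficient level: k* = 1 (marginal profit ≥ marginal dust damage through 1).
The vineyard must at least cover the quarry's forgone profit from cutting 3→1: 185 + 108 = 293.

293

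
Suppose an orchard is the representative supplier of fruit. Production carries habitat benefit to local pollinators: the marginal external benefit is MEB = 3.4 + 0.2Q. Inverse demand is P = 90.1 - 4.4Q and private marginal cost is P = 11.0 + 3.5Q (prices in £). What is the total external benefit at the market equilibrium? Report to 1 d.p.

£44.1

Market equilibrium (private): 11.0 + 3.5Q = 90.1 - 4.4Q → Q_m = 10.0127.
Total external benefit = ∫₀^{Q_m} (3.4 + 0.2Q) dQ = 3.4×10.0127 + ½×0.2×10.0127² = 44.0686.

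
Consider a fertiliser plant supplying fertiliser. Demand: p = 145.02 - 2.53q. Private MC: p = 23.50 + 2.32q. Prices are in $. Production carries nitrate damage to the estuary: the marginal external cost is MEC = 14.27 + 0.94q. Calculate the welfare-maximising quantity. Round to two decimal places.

q* = 18.52

Social marginal cost = private MC + MEC = 37.77 + 3.26q.
Set SMC = demand: 37.77 + 3.26q = 145.02 - 2.53q → q* = 18.5233.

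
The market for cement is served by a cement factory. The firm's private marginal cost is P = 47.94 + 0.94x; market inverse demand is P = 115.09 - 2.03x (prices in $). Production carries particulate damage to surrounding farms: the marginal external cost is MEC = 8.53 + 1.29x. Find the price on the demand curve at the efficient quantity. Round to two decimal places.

Social marginal cost = private MC + MEC = 56.47 + 2.23x.
Set SMC = demand: 56.47 + 2.23x = 115.09 - 2.03x → x* = 13.7606.
Consumer price on the demand curve at x*: 115.09 − 2.03×13.7606 = 87.1560.

P = $87.16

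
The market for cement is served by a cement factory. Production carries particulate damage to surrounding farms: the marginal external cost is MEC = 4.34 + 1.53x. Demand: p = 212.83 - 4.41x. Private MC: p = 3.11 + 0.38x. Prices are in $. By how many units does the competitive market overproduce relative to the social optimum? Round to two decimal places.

Market equilibrium (private): 3.11 + 0.38x = 212.83 - 4.41x → x_m = 43.7829.
Social marginal cost = private MC + MEC = 7.45 + 1.91x.
Set SMC = demand: 7.45 + 1.91x = 212.83 - 4.41x → x* = 32.4968.
Gap = |43.7829 − 32.4968| = 11.2861.

11.29 units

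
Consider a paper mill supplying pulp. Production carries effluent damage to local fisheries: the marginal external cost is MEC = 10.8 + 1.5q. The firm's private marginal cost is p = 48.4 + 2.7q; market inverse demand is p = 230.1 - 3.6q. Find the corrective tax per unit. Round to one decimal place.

Social marginal cost = private MC + MEC = 59.2 + 4.2q.
Set SMC = demand: 59.2 + 4.2q = 230.1 - 3.6q → q* = 21.9103.
The Pigouvian tax equals MEC at q*: 10.8 + 1.5×21.9103 = 43.6655.

tax = 43.7 per unit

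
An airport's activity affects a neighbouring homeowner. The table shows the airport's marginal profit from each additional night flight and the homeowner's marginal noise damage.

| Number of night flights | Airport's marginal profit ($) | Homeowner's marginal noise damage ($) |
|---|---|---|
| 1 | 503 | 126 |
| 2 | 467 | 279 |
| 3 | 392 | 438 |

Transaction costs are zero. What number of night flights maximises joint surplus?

2

Bargaining reaches the level where marginal profit last exceeds marginal noise damage.
That holds through level 2 (467 ≥ 279) but not at 3 (392 < 438).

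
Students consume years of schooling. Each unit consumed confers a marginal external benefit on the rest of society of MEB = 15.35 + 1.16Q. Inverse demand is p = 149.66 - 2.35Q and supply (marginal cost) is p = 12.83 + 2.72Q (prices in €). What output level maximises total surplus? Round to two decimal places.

Q* = 38.92

Social marginal benefit = demand + MEB = 165.01 - 1.19Q.
Set SMB = MC: 165.01 - 1.19Q = 12.83 + 2.72Q → Q* = 38.9207.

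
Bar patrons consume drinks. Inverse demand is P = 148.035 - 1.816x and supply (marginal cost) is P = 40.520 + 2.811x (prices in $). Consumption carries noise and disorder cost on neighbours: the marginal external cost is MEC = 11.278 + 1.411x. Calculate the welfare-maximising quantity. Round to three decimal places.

Social marginal benefit = demand − MEC = 136.757 - 3.227x.
Set SMB = MC: 136.757 - 3.227x = 40.520 + 2.811x → x* = 15.9386.

x* = 15.939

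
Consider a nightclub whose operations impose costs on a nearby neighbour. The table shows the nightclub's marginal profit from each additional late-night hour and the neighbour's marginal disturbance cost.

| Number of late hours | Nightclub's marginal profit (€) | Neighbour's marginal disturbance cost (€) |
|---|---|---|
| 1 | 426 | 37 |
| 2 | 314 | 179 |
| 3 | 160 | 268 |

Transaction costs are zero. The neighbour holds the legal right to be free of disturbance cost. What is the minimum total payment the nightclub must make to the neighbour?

€216

Efficient level: marginal profit ≥ marginal disturbance cost through level 2, so k* = 2.
With the neighbour holding the right, the nightclub must at least compensate total damage at k*: 37 + 179 = 216.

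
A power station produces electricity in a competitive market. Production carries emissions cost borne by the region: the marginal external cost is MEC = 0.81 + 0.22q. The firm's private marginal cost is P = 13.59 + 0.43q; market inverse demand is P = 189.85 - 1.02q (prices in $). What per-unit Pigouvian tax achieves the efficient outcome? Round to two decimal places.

Social marginal cost = private MC + MEC = 14.40 + 0.65q.
Set SMC = demand: 14.40 + 0.65q = 189.85 - 1.02q → q* = 105.0599.
The Pigouvian tax equals MEC at q*: 0.81 + 0.22×105.0599 = 23.9232.

tax = $23.92 per unit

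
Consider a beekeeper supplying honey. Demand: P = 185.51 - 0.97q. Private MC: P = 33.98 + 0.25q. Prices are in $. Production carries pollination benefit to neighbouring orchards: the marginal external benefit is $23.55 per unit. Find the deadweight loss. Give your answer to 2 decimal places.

DWL = $227.30

Market equilibrium (private): 33.98 + 0.25q = 185.51 - 0.97q → q_m = 124.2049.
Social marginal cost = private MC − MEB = 10.43 + 0.25q.
Set SMC = demand: 10.43 + 0.25q = 185.51 - 0.97q → q* = 143.5082.
The loss is the area between SMC and demand from q* to q_m; with linear curves that's a triangle of height MEB(q_m).
DWL = ½ × 19.3033 × 23.5500 = 227.2964.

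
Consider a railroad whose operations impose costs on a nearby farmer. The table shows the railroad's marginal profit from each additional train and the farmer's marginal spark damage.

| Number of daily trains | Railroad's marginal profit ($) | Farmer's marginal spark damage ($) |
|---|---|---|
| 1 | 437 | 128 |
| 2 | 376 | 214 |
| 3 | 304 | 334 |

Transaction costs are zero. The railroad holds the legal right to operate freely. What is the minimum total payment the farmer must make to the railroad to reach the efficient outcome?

$304

Left alone the railroad would choose level 3 (marginal profit stays positive).
Efficient level: k* = 2 (marginal profit ≥ marginal spark damage through 2).
The farmer must at least cover the railroad's forgone profit from cutting 3→2: 304 = 304.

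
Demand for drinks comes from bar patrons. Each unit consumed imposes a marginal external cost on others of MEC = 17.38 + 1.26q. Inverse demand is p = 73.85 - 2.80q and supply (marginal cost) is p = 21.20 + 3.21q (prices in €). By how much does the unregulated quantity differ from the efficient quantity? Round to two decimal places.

Market equilibrium (private): 21.20 + 3.21q = 73.85 - 2.80q → q_m = 8.7604.
Social marginal benefit = demand − MEC = 56.47 - 4.06q.
Set SMB = MC: 56.47 - 4.06q = 21.20 + 3.21q → q* = 4.8514.
Gap = |8.7604 − 4.8514| = 3.9090.

3.91 units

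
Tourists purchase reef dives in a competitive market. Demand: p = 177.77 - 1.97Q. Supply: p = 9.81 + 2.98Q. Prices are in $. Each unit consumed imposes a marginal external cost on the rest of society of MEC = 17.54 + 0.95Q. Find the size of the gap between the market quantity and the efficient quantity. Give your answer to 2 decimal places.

Market equilibrium (private): 9.81 + 2.98Q = 177.77 - 1.97Q → Q_m = 33.9313.
Social marginal benefit = demand − MEC = 160.23 - 2.92Q.
Set SMB = MC: 160.23 - 2.92Q = 9.81 + 2.98Q → Q* = 25.4949.
Gap = |33.9313 − 25.4949| = 8.4364.

8.44 units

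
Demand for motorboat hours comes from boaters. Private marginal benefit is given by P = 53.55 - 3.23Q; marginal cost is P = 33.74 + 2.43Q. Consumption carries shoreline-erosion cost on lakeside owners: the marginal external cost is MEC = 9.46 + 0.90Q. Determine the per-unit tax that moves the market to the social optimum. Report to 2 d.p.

tax = 10.88 per unit

Social marginal benefit = demand − MEC = 44.09 - 4.13Q.
Set SMB = MC: 44.09 - 4.13Q = 33.74 + 2.43Q → Q* = 1.5777.
The Pigouvian tax equals MEC at Q*: 9.46 + 0.90×1.5777 = 10.8799.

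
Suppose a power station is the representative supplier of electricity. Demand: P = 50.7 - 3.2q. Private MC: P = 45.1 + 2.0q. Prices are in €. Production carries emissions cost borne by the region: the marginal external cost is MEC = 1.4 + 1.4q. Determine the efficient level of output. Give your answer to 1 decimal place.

q* = 0.6

Social marginal cost = private MC + MEC = 46.5 + 3.4q.
Set SMC = demand: 46.5 + 3.4q = 50.7 - 3.2q → q* = 0.6364.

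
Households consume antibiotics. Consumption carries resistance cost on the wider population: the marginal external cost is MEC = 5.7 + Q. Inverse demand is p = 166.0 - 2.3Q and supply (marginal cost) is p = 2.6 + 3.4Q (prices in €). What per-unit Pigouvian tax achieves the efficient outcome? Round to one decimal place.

tax = €29.2 per unit

Social marginal benefit = demand − MEC = 160.3 - 3.3Q.
Set SMB = MC: 160.3 - 3.3Q = 2.6 + 3.4Q → Q* = 23.5373.
The Pigouvian tax equals MEC at Q*: 5.7 + 1.0×23.5373 = 29.2373.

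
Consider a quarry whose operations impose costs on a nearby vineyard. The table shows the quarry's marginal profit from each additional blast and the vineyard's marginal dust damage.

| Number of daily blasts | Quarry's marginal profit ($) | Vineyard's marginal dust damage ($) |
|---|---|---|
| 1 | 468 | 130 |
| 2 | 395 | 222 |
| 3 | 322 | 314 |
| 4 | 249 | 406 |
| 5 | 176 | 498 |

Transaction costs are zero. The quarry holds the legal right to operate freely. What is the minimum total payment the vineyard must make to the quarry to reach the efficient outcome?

$425

Left alone the quarry would choose level 5 (marginal profit stays positive).
Efficient level: k* = 3 (marginal profit ≥ marginal dust damage through 3).
The vineyard must at least cover the quarry's forgone profit from cutting 5→3: 249 + 176 = 425.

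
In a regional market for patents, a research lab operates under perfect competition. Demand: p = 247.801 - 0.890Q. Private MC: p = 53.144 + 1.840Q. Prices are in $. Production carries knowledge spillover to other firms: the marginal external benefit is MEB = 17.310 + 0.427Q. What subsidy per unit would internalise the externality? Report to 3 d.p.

Social marginal cost = private MC − MEB = 35.834 + 1.413Q.
Set SMC = demand: 35.834 + 1.413Q = 247.801 - 0.890Q → Q* = 92.0395.
The Pigouvian subsidy equals MEB at Q*: 17.310 + 0.427×92.0395 = 56.6109.

subsidy = $56.611 per unit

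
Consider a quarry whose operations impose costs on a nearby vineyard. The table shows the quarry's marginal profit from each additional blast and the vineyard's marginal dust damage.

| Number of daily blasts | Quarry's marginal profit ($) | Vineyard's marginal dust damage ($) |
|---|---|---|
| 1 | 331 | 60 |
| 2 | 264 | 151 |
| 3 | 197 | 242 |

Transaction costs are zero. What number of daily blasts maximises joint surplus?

2

Bargaining reaches the level where marginal profit last exceeds marginal dust damage.
That holds through level 2 (264 ≥ 151) but not at 3 (197 < 242).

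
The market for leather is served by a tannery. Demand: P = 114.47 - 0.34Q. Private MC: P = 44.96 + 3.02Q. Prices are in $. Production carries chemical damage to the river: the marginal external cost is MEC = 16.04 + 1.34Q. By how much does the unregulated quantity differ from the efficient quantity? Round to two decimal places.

Market equilibrium (private): 44.96 + 3.02Q = 114.47 - 0.34Q → Q_m = 20.6875.
Social marginal cost = private MC + MEC = 61.00 + 4.36Q.
Set SMC = demand: 61.00 + 4.36Q = 114.47 - 0.34Q → Q* = 11.3766.
Gap = |20.6875 − 11.3766| = 9.3109.

9.31 units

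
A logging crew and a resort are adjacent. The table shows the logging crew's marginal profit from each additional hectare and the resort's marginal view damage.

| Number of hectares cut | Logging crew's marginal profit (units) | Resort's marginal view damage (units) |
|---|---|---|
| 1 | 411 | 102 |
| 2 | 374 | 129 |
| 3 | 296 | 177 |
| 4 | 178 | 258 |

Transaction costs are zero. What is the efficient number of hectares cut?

3

Bargaining reaches the level where marginal profit last exceeds marginal view damage.
That holds through level 3 (296 ≥ 177) but not at 4 (178 < 258).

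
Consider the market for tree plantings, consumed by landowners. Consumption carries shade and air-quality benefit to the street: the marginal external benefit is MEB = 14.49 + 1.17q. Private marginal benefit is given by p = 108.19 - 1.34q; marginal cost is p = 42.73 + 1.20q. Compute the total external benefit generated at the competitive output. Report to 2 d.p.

Market equilibrium (private): 42.73 + 1.20q = 108.19 - 1.34q → q_m = 25.7717.
Total external benefit = ∫₀^{q_m} (14.49 + 1.17q) dq = 14.49×25.7717 + ½×1.17×25.7717² = 761.9775.

761.98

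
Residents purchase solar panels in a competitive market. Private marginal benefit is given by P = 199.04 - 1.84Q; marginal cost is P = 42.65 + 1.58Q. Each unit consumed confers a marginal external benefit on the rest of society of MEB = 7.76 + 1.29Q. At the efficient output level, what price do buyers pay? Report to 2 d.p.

Social marginal benefit = demand + MEB = 206.80 - 0.55Q.
Set SMB = MC: 206.80 - 0.55Q = 42.65 + 1.58Q → Q* = 77.0657.
Consumer price on the demand curve at Q*: 199.04 − 1.84×77.0657 = 57.2391.

P = 57.24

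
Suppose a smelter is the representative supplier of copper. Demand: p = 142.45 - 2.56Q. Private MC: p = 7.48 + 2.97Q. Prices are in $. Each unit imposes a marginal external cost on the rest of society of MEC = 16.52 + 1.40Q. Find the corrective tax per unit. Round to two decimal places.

Social marginal cost = private MC + MEC = 24.00 + 4.37Q.
Set SMC = demand: 24.00 + 4.37Q = 142.45 - 2.56Q → Q* = 17.0924.
The Pigouvian tax equals MEC at Q*: 16.52 + 1.40×17.0924 = 40.4494.

tax = $40.45 per unit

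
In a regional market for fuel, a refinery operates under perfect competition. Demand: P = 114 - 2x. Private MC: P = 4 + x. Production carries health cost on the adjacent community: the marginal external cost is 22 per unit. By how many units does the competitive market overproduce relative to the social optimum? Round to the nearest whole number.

7 units

Market equilibrium (private): 4 + x = 114 - 2x → x_m = 36.6667.
Social marginal cost = private MC + MEC = 26 + x.
Set SMC = demand: 26 + x = 114 - 2x → x* = 29.3333.
Gap = |36.6667 − 29.3333| = 7.3334.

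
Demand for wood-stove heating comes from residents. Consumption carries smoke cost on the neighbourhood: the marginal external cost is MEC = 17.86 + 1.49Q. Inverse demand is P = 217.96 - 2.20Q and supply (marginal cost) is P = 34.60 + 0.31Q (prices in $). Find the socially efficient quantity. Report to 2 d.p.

Q* = 41.38

Social marginal benefit = demand − MEC = 200.10 - 3.69Q.
Set SMB = MC: 200.10 - 3.69Q = 34.60 + 0.31Q → Q* = 41.3750.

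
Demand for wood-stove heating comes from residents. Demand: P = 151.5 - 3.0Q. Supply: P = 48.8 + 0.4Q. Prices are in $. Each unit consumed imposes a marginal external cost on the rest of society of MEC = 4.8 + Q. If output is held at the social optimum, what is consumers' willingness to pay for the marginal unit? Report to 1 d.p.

Social marginal benefit = demand − MEC = 146.7 - 4.0Q.
Set SMB = MC: 146.7 - 4.0Q = 48.8 + 0.4Q → Q* = 22.2500.
Consumer price on the demand curve at Q*: 151.5 − 3.0×22.2500 = 84.7500.

P = $84.8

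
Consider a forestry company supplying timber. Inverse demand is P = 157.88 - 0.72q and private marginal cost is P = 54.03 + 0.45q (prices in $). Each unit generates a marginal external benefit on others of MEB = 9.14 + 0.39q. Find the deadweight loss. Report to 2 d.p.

Market equilibrium (private): 54.03 + 0.45q = 157.88 - 0.72q → q_m = 88.7607.
Social marginal cost = private MC − MEB = 44.89 + 0.06q.
Set SMC = demand: 44.89 + 0.06q = 157.88 - 0.72q → q* = 144.8590.
Height of the DWL triangle at q_m is demand(q_m) − SMC(q_m) = MEB(q_m) = 43.7567.
DWL = ½ × 56.0983 × 43.7567 = 1227.3382.

DWL = $1227.34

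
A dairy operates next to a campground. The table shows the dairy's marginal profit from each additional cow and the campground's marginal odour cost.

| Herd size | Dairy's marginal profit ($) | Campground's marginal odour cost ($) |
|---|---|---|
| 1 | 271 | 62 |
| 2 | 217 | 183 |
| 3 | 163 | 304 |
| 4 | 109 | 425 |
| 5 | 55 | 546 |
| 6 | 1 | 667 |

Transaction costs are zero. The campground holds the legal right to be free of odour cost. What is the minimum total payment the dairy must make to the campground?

$245

Efficient level: marginal profit ≥ marginal odour cost through level 2, so k* = 2.
With the campground holding the right, the dairy must at least compensate total damage at k*: 62 + 183 = 245.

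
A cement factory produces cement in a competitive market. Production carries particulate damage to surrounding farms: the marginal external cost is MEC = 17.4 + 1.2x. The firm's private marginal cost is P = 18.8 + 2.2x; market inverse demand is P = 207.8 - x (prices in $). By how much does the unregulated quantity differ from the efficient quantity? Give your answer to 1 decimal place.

20.1 units

Market equilibrium (private): 18.8 + 2.2x = 207.8 - x → x_m = 59.0625.
Social marginal cost = private MC + MEC = 36.2 + 3.4x.
Set SMC = demand: 36.2 + 3.4x = 207.8 - x → x* = 39.0000.
Gap = |59.0625 − 39.0000| = 20.0625.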